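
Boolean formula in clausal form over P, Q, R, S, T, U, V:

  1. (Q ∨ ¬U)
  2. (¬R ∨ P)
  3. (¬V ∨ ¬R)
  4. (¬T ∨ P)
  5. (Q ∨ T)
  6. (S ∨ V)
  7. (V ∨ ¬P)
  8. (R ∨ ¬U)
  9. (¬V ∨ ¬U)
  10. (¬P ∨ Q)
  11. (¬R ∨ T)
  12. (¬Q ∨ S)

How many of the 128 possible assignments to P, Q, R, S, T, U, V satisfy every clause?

The models are:
  P=0 Q=1 R=0 S=1 T=0 U=0 V=0
  P=0 Q=1 R=0 S=1 T=0 U=0 V=1
  P=1 Q=1 R=0 S=1 T=0 U=0 V=1
  P=1 Q=1 R=0 S=1 T=1 U=0 V=1
Count: 4.

4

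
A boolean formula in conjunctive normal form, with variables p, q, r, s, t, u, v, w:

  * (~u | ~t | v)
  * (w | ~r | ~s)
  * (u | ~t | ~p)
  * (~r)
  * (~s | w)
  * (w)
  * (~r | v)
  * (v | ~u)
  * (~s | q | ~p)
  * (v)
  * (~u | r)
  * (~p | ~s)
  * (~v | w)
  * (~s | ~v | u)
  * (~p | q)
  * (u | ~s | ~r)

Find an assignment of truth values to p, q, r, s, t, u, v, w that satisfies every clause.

p = 1, q = 1, r = 0, s = 0, t = 0, u = 0, v = 1, w = 1

Check each clause:
  1. (v | ~u | ~t) — ~u is true.
  2. (~r | ~s | w) — w is true.
  3. (~t | ~p | u) — ~t is true.
  4. (~r) — ~r is true.
  5. (~s | w) — w is true.
  6. (w) — w is true.
  7. (v | ~r) — ~r is true.
  8. (~u | v) — ~u is true.
  9. (q | ~p | ~s) — q is true.
  10. (v) — v is true.
  11. (~u | r) — ~u is true.
  12. (~p | ~s) — ~s is true.
  13. (w | ~v) — w is true.
  14. (~s | ~v | u) — ~s is true.
  15. (~p | q) — q is true.
  16. (u | ~r | ~s) — ~s is true.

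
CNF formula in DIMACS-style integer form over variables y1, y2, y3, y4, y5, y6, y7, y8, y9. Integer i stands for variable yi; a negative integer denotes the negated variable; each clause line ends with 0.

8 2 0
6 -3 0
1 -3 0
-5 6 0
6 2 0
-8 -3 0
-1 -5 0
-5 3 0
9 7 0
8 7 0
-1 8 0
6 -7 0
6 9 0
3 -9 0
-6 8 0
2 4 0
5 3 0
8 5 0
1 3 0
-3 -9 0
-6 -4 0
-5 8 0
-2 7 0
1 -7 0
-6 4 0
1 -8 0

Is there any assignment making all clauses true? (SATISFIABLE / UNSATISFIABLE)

UNSATISFIABLE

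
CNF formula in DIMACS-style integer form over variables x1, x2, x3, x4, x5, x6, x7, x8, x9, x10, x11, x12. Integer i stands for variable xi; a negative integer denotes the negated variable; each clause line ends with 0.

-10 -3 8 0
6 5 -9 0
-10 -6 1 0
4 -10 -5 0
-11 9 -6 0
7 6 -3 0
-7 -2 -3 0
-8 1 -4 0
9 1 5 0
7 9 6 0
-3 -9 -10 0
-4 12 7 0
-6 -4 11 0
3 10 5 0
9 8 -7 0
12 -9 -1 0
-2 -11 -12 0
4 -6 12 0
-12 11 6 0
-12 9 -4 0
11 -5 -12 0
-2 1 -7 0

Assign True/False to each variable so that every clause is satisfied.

x1=T, x2=F, x3=T, x4=F, x5=F, x6=F, x7=T, x8=T, x9=F, x10=T, x11=F, x12=F

x2 occurs only negated in the remaining clauses — set x2 = False.
Set x1 = True and propagate.
Try x3 = True.
The remaining clauses are satisfied by x4 = False, x5 = False, x6 = False, x7 = True, x8 = True, x9 = False, x10 = True, x11 = False, x12 = False.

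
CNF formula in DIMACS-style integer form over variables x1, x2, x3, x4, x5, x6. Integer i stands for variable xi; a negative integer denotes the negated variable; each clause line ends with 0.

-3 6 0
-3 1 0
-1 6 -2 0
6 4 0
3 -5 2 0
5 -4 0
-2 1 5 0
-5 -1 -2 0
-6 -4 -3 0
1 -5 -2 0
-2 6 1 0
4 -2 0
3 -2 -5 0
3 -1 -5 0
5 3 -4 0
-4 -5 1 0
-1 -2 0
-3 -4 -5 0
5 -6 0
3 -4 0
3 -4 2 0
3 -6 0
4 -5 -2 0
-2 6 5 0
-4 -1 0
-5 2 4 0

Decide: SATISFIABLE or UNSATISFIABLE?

UNSATISFIABLE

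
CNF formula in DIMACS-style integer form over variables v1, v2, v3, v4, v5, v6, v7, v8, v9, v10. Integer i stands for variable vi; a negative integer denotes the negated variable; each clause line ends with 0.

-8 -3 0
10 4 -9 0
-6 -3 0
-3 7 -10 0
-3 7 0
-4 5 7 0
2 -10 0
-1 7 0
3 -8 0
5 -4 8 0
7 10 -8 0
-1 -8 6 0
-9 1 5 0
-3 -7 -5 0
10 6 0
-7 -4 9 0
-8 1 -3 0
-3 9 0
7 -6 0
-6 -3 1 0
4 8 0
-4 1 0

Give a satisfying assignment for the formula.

v1=True, v2=True, v3=False, v4=True, v5=True, v6=True, v7=True, v8=False, v9=True, v10=False

Pure literal: v2 appears only positively; assign v2 = True.
Set v1 = True and propagate.
  then v7 is forced to True.
Branch on v3: take v3 = False.
  then v8 is forced to False.
  then v4 is forced to True.
  then v5 is forced to True.
  then v9 is forced to True.
For the remaining variables, v6 = True, v10 = False works.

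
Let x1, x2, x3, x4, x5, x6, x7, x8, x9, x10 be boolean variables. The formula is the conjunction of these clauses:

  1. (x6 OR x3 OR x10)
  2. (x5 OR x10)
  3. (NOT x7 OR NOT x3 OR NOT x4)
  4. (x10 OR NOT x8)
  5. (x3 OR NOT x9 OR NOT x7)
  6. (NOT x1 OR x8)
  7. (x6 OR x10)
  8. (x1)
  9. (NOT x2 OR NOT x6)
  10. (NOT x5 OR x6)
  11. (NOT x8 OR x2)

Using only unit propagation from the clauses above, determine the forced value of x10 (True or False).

Unit clause (x1) sets x1 = True.
(x8 OR NOT x1) with x1 = True leaves only x8, so x8 = True.
(NOT x8 OR x10): since x8 = True, the clause reduces to (x10). x10 = True.

True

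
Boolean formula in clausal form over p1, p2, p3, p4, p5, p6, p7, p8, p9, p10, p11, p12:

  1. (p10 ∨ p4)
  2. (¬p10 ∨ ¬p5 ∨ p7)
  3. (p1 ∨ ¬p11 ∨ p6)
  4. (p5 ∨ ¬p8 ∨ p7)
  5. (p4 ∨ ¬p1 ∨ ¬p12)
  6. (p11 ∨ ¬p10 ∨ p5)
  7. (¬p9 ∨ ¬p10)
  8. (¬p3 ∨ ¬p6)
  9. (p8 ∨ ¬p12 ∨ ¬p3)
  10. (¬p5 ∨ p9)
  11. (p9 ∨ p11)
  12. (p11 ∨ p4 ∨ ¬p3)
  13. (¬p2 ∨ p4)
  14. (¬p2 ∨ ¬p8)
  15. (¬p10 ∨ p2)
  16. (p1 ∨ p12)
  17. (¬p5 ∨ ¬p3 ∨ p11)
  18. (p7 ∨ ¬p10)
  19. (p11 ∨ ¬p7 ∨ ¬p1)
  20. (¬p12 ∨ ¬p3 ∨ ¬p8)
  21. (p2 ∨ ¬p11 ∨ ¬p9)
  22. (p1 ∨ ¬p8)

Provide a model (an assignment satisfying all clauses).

Pure literal: p3 appears only negated; assign p3 = False.
Pure literal: p4 appears only positively; assign p4 = True.
Set p1 = False and propagate.
  then p12 is forced to True.
  then p8 is forced to False.
Branch on p2: take p2 = True.
The remaining clauses are satisfied by p5 = False, p6 = True, p7 = True, p9 = True, p10 = False, p11 = True.
Every clause has at least one true literal under this assignment.

p1=F, p2=T, p3=F, p4=T, p5=F, p6=T, p7=T, p8=F, p9=T, p10=F, p11=T, p12=T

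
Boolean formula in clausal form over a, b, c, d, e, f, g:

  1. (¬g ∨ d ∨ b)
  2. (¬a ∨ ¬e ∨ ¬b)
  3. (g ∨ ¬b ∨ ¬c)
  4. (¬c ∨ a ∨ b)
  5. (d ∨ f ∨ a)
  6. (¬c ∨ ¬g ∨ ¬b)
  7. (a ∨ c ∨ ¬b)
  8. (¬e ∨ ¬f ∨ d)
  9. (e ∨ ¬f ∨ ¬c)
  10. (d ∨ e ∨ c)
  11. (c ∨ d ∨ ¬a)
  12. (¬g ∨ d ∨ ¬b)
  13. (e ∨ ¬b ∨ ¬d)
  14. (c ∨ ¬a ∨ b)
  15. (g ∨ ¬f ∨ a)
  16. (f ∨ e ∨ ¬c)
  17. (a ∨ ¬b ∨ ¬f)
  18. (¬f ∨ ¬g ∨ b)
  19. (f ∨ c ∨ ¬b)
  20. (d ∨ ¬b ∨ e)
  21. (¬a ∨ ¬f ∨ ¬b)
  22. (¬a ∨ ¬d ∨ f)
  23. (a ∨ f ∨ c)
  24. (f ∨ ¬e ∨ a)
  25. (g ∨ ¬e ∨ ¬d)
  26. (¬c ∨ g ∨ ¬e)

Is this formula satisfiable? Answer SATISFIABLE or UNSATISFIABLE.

UNSATISFIABLE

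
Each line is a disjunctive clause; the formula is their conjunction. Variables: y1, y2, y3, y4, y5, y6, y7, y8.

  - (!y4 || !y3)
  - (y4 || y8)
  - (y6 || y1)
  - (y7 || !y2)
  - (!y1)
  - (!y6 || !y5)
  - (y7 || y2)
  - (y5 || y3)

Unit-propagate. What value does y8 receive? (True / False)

True

Unit clause (!y1) sets y1 = False.
(y6 || y1): since y1 = False, the clause reduces to (y6). y6 = True.
(!y5 || !y6): since y6 = True, the clause reduces to (!y5). y5 = False.
In (y5 || y3), y5 is now false; y3 must hold, so y3 = True.
(!y3 || !y4): since y3 = True, the clause reduces to (!y4). y4 = False.
(y4 || y8) with y4 = False leaves only y8, so y8 = True.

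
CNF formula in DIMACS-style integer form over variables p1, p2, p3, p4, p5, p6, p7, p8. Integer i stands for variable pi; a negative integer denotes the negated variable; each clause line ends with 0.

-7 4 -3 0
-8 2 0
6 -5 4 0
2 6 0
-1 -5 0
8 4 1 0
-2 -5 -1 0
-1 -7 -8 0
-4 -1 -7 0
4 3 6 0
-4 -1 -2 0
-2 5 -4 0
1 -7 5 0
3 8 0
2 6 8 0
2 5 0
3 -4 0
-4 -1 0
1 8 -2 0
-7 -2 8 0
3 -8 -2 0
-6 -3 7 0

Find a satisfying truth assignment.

p1 = 0, p2 = 1, p3 = 1, p4 = 1, p5 = 1, p6 = 0, p7 = 0, p8 = 1

Check each clause:
  1. (¬p3 ∨ ¬p7 ∨ p4) — ¬p7 is true.
  2. (¬p8 ∨ p2) — p2 is true.
  3. (¬p5 ∨ p6 ∨ p4) — p4 is true.
  4. (p6 ∨ p2) — p2 is true.
  5. (¬p1 ∨ ¬p5) — ¬p1 is true.
  6. (p8 ∨ p1 ∨ p4) — p8 is true.
  7. (¬p1 ∨ ¬p5 ∨ ¬p2) — ¬p1 is true.
  8. (¬p1 ∨ ¬p8 ∨ ¬p7) — ¬p7 is true.
  9. (¬p1 ∨ ¬p7 ∨ ¬p4) — ¬p7 is true.
  10. (p4 ∨ p6 ∨ p3) — p3 is true.
  11. (¬p1 ∨ ¬p2 ∨ ¬p4) — ¬p1 is true.
  12. (p5 ∨ ¬p4 ∨ ¬p2) — p5 is true.
  13. (¬p7 ∨ p1 ∨ p5) — ¬p7 is true.
  14. (p3 ∨ p8) — p8 is true.
  15. (p2 ∨ p6 ∨ p8) — p8 is true.
  16. (p5 ∨ p2) — p2 is true.
  17. (p3 ∨ ¬p4) — p3 is true.
  18. (¬p4 ∨ ¬p1) — ¬p1 is true.
  19. (p1 ∨ p8 ∨ ¬p2) — p8 is true.
  20. (p8 ∨ ¬p2 ∨ ¬p7) — p8 is true.
  21. (¬p2 ∨ p3 ∨ ¬p8) — p3 is true.
  22. (¬p6 ∨ ¬p3 ∨ p7) — ¬p6 is true.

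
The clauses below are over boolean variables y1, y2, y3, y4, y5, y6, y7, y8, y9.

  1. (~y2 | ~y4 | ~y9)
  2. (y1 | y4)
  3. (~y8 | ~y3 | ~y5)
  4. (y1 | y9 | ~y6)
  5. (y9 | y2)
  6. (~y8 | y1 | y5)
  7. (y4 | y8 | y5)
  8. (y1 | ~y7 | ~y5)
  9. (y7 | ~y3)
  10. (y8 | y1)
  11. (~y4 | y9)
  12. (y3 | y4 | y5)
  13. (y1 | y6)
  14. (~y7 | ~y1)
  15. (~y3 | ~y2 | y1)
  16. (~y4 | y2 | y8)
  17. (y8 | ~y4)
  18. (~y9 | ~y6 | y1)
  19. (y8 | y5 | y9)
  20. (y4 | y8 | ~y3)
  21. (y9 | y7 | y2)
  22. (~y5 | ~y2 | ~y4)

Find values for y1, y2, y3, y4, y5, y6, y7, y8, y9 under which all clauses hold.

Branch on y1: take y1 = True.
  then y7 is forced to False.
  then y3 is forced to False.
Try y2 = False.
  then y9 is forced to True.
The remaining clauses are satisfied by y4 = True, y5 = False, y6 = True, y8 = True.

y1 = True  y2 = False  y3 = False  y4 = True  y5 = False  y6 = True  y7 = False  y8 = True  y9 = True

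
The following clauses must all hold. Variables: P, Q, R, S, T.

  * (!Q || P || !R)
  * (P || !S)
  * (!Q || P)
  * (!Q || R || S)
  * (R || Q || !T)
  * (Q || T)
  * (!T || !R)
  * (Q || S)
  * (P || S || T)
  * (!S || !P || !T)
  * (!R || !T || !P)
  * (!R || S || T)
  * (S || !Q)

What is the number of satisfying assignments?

2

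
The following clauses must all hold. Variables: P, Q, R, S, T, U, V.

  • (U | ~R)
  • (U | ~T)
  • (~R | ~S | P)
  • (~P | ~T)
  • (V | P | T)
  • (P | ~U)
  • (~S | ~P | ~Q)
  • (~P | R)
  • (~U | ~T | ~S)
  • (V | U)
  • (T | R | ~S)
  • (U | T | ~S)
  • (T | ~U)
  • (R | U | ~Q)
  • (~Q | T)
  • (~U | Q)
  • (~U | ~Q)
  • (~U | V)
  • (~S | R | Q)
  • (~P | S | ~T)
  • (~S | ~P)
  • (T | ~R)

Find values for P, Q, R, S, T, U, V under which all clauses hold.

P = F, Q = F, R = F, S = F, T = F, U = F, V = T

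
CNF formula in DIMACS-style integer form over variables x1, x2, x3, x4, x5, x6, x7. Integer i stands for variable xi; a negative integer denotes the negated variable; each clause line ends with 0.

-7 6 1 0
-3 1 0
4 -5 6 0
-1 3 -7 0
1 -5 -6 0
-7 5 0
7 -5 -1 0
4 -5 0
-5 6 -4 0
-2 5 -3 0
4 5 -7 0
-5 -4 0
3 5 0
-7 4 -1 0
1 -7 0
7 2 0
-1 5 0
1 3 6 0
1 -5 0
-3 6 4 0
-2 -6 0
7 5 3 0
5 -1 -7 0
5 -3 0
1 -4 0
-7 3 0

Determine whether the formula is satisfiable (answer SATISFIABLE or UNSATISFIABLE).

UNSATISFIABLE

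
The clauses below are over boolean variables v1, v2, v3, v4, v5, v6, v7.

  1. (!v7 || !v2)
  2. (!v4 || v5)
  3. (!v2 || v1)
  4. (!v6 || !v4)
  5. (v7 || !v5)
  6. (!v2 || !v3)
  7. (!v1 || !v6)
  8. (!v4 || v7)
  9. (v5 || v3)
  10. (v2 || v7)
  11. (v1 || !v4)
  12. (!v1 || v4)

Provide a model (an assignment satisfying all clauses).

v1=False, v2=False, v3=True, v4=False, v5=False, v6=False, v7=True

v6 occurs only negated in the remaining clauses — set v6 = False.
Set v1 = False and propagate.
  then v2 is forced to False.
  then v7 is forced to True.
  then v4 is forced to False.
Branch on v3: take v3 = True.
v5 is now unconstrained; take v5 = False.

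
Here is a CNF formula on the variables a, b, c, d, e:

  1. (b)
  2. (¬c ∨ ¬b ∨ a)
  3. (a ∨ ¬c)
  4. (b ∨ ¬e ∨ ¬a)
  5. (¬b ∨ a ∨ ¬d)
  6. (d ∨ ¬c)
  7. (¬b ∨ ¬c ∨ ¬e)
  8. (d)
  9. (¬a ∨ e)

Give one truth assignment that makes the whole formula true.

a=True, b=True, c=False, d=True, e=True

(b) is a unit clause, so b = True.
(d) is a unit clause, so d = True.
The clause (a) is unit: a must be True.
The clause (e) is unit: e must be True.
The clause (¬c) is unit: c must be False.
Check each clause:
  1. (b) — b is true.
  2. (¬b ∨ a ∨ ¬c) — a is true.
  3. (¬c ∨ a) — a is true.
  4. (b ∨ ¬a ∨ ¬e) — b is true.
  5. (¬d ∨ a ∨ ¬b) — a is true.
  6. (d ∨ ¬c) — d is true.
  7. (¬b ∨ ¬c ∨ ¬e) — ¬c is true.
  8. (d) — d is true.
  9. (¬a ∨ e) — e is true.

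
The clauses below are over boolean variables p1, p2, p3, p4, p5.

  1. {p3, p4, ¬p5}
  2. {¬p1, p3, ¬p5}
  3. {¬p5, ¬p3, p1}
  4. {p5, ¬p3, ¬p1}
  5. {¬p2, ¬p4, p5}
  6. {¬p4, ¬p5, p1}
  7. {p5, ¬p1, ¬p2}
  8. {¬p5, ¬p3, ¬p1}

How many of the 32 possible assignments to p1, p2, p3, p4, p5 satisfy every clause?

The models are:
  p1=F p2=F p3=F p4=F p5=F
  p1=F p2=F p3=F p4=T p5=F
  p1=F p2=F p3=T p4=F p5=F
  p1=F p2=F p3=T p4=T p5=F
  p1=F p2=T p3=F p4=F p5=F
  p1=F p2=T p3=T p4=F p5=F
  p1=T p2=F p3=F p4=F p5=F
  p1=T p2=F p3=F p4=T p5=F
That's 8 in total.

8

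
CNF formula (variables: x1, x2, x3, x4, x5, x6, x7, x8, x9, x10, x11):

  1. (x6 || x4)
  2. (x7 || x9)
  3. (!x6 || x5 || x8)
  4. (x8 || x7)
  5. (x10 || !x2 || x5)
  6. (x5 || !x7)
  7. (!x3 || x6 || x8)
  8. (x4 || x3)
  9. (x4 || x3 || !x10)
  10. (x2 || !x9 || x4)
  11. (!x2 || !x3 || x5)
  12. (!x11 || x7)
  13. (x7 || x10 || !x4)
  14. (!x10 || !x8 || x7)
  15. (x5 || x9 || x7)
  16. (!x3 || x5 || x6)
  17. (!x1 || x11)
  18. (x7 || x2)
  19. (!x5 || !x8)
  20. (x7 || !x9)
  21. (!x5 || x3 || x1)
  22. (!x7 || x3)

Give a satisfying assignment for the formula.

x1 = T, x2 = F, x3 = T, x4 = T, x5 = T, x6 = T, x7 = T, x8 = F, x9 = T, x10 = T, x11 = T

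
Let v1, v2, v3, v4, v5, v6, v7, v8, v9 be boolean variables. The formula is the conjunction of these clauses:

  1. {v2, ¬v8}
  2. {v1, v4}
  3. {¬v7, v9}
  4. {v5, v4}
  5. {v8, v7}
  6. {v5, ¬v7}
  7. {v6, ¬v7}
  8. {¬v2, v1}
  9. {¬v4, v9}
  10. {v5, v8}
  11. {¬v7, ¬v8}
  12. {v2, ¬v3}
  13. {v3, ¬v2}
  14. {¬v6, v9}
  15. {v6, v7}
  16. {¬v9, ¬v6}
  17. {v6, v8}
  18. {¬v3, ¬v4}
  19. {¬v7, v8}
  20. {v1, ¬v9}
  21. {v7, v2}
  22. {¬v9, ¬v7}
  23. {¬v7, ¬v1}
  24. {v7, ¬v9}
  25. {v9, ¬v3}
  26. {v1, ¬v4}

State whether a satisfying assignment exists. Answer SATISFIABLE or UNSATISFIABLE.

UNSATISFIABLE

v7 = True:
  propagation gives v9=True; an empty clause results — contradiction.
v7 = False:
  propagation gives v8=True, v2=True, v1=True, v3=True; an empty clause results — contradiction.
Every branch closes, so no satisfying assignment exists.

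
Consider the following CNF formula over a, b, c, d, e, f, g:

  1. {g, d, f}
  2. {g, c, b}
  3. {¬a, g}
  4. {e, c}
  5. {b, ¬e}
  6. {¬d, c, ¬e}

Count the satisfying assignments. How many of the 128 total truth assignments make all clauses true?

38

Case analysis on c and e:
  c=1, e=1: 11 of the 32 assignments to (a,b,d,f,g) work.
  c=1, e=0: b free; 11 ways for (a,d,f,g) × 2^1 = 22.
  c=0, e=1: 5 of the 32 assignments to (a,b,d,f,g) work.
  c=0, e=0: a clause becomes empty — 0.
Total: 11 + 22 + 5 + 0 = 38.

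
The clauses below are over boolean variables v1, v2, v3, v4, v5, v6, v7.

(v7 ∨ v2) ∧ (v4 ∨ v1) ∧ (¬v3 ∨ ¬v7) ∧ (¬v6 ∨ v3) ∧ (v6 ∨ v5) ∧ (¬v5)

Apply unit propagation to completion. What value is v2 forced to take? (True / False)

True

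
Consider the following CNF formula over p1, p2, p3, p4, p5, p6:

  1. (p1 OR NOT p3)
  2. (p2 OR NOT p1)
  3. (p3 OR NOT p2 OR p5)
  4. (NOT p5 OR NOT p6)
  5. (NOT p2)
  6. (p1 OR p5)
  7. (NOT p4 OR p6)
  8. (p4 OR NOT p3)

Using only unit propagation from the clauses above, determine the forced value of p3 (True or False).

False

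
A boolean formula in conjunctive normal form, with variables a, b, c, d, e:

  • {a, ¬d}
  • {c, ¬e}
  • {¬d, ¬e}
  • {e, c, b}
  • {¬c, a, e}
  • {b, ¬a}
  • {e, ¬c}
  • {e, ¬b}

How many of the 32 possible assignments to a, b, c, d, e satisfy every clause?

3

Satisfying assignments:
  a=F b=F c=T d=F e=T
  a=F b=T c=T d=F e=T
  a=T b=T c=T d=F e=T
That's 3 in total.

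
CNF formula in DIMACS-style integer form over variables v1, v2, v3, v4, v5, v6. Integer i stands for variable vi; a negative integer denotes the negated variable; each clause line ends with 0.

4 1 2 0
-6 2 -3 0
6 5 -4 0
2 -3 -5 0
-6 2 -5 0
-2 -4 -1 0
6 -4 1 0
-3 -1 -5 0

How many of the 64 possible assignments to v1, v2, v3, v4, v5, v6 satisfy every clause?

Split on v2, then v1.
  v2=T, v1=T: v6 free; 3 ways for (v3,v4,v5) × 2^1 = 6.
  v2=T, v1=F: v3, v5 free; 3 ways for (v4,v6) × 2^2 = 12.
  v2=F, v1=T: 6 of the 16 assignments to (v3,v4,v5,v6) work.
  v2=F, v1=F: remaining (v3,v4,v5,v6) ∈ {(F,T,F,T)} — 1.
Total: 6 + 12 + 6 + 1 = 25.

25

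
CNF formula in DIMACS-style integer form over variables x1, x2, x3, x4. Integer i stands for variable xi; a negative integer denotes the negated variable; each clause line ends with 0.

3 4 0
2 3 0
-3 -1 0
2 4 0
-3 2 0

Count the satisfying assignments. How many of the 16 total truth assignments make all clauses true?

Satisfying assignments:
  x1=F x2=T x3=F x4=T
  x1=F x2=T x3=T x4=F
  x1=F x2=T x3=T x4=T
  x1=T x2=T x3=F x4=T
That's 4 in total.

4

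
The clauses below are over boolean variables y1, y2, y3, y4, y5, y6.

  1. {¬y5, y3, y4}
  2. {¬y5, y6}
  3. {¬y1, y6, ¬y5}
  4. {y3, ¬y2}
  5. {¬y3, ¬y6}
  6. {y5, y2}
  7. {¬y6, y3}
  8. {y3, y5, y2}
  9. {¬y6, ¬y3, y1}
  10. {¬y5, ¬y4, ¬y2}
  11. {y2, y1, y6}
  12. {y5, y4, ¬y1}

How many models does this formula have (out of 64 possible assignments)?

3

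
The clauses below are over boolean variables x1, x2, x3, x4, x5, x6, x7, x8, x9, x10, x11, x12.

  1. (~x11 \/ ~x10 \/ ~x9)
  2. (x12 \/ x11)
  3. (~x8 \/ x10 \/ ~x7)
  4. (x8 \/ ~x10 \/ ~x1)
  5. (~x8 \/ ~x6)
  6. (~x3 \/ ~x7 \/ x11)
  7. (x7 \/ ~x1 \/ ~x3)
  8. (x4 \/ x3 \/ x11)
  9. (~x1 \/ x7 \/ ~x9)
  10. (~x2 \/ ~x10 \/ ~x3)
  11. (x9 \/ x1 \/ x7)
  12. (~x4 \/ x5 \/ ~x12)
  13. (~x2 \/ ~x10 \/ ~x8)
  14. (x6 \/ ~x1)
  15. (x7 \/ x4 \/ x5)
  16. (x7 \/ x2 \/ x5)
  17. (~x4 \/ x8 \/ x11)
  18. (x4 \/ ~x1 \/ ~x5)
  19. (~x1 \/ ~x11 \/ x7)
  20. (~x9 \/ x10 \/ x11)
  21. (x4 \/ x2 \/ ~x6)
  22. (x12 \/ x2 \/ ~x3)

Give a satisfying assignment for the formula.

x1 = F, x2 = F, x3 = F, x4 = T, x5 = T, x6 = T, x7 = T, x8 = F, x9 = F, x10 = F, x11 = T, x12 = T

Check each clause:
  1. (~x10 \/ ~x11 \/ ~x9) — ~x10 is true.
  2. (x11 \/ x12) — x11 is true.
  3. (~x7 \/ ~x8 \/ x10) — ~x8 is true.
  4. (~x1 \/ ~x10 \/ x8) — ~x1 is true.
  5. (~x6 \/ ~x8) — ~x8 is true.
  6. (x11 \/ ~x3 \/ ~x7) — x11 is true.
  7. (x7 \/ ~x1 \/ ~x3) — ~x3 is true.
  8. (x4 \/ x3 \/ x11) — x11 is true.
  9. (x7 \/ ~x9 \/ ~x1) — x7 is true.
  10. (~x10 \/ ~x2 \/ ~x3) — ~x3 is true.
  11. (x1 \/ x9 \/ x7) — x7 is true.
  12. (~x4 \/ ~x12 \/ x5) — x5 is true.
  13. (~x10 \/ ~x8 \/ ~x2) — ~x8 is true.
  14. (~x1 \/ x6) — x6 is true.
  15. (x5 \/ x7 \/ x4) — x4 is true.
  16. (x2 \/ x7 \/ x5) — x5 is true.
  17. (x8 \/ x11 \/ ~x4) — x11 is true.
  18. (~x5 \/ x4 \/ ~x1) — x4 is true.
  19. (~x11 \/ x7 \/ ~x1) — ~x1 is true.
  20. (~x9 \/ x10 \/ x11) — x11 is true.
  21. (x2 \/ ~x6 \/ x4) — x4 is true.
  22. (x12 \/ x2 \/ ~x3) — x12 is true.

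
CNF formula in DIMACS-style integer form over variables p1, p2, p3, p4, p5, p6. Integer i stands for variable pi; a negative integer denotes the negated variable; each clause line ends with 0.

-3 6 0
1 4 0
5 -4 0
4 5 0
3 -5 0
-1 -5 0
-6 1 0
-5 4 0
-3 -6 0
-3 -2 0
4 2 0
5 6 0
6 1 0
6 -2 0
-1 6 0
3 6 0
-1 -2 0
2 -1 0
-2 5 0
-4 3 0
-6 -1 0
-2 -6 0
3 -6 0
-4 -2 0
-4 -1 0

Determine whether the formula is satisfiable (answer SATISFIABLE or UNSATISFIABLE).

UNSATISFIABLE

p6 = True:
  propagation gives p1=True; an empty clause results — contradiction.
p6 = False:
  propagation gives p3=False; an empty clause results — contradiction.
Every branch closes, so no satisfying assignment exists.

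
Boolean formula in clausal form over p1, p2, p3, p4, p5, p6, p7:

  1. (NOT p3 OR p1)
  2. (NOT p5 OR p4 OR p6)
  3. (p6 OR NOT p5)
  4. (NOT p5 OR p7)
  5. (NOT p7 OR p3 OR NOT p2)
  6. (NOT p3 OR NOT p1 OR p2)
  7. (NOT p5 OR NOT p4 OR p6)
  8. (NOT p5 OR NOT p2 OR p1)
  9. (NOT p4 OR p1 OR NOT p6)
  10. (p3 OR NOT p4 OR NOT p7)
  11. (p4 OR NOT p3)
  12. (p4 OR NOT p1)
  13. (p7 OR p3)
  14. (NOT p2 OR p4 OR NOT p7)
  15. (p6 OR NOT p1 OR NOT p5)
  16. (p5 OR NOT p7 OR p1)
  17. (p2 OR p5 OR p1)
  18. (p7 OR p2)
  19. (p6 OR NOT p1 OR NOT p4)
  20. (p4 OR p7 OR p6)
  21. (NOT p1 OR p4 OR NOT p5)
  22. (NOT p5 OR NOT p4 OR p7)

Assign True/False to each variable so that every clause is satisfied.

p1 = T  p2 = T  p3 = T  p4 = T  p5 = T  p6 = T  p7 = T

Check each clause:
  1. (p1 OR NOT p3) — p1 is true.
  2. (NOT p5 OR p6 OR p4) — p4 is true.
  3. (p6 OR NOT p5) — p6 is true.
  4. (p7 OR NOT p5) — p7 is true.
  5. (NOT p7 OR p3 OR NOT p2) — p3 is true.
  6. (p2 OR NOT p1 OR NOT p3) — p2 is true.
  7. (NOT p5 OR NOT p4 OR p6) — p6 is true.
  8. (p1 OR NOT p2 OR NOT p5) — p1 is true.
  9. (NOT p6 OR NOT p4 OR p1) — p1 is true.
  10. (p3 OR NOT p7 OR NOT p4) — p3 is true.
  11. (p4 OR NOT p3) — p4 is true.
  12. (NOT p1 OR p4) — p4 is true.
  13. (p3 OR p7) — p3 is true.
  14. (NOT p2 OR p4 OR NOT p7) — p4 is true.
  15. (NOT p1 OR p6 OR NOT p5) — p6 is true.
  16. (p5 OR NOT p7 OR p1) — p1 is true.
  17. (p2 OR p5 OR p1) — p1 is true.
  18. (p2 OR p7) — p2 is true.
  19. (NOT p1 OR NOT p4 OR p6) — p6 is true.
  20. (p4 OR p6 OR p7) — p4 is true.
  21. (p4 OR NOT p5 OR NOT p1) — p4 is true.
  22. (NOT p4 OR p7 OR NOT p5) — p7 is true.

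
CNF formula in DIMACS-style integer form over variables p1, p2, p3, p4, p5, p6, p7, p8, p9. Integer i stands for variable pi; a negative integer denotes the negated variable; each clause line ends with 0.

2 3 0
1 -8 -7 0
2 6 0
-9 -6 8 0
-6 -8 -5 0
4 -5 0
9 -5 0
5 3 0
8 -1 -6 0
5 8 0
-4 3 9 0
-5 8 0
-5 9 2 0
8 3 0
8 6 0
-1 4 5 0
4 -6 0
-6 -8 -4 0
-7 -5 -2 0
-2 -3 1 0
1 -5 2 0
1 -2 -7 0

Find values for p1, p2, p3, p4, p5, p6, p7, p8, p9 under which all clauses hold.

p1 = T  p2 = T  p3 = T  p4 = T  p5 = F  p6 = F  p7 = F  p8 = T  p9 = F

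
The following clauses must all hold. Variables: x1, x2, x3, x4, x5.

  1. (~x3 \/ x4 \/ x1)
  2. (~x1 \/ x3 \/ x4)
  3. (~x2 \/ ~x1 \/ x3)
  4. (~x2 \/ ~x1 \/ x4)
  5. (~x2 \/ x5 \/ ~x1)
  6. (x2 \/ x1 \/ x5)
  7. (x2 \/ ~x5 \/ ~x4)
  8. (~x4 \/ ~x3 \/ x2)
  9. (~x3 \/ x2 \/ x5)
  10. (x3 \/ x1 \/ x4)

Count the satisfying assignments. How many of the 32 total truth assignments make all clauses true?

Case analysis on x1 and x2:
  x1=T, x2=T: remaining (x3,x4,x5) ∈ {(T,T,T)} — 1.
  x1=T, x2=F: remaining (x3,x4,x5) ∈ {(F,T,F); (T,F,T)} — 2.
  x1=F, x2=T: remaining (x3,x4,x5) ∈ {(F,T,F); (F,T,T); (T,T,F); (T,T,T)} — 4.
  x1=F, x2=F: a clause becomes empty — 0.
Total: 1 + 2 + 4 + 0 = 7.

7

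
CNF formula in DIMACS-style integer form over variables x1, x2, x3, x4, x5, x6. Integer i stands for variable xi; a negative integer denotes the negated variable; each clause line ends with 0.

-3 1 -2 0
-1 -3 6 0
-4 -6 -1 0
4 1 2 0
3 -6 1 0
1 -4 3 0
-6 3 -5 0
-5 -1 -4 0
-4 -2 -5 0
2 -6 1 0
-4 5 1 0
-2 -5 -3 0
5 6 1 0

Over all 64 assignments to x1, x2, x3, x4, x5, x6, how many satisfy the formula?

13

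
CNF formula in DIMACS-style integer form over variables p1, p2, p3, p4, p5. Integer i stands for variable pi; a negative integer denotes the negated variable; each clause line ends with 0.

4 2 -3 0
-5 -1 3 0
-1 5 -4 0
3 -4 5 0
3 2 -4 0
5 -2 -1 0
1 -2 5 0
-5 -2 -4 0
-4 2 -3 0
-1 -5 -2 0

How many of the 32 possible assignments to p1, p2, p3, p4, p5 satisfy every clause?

5

The models are:
  p1=F p2=F p3=F p4=F p5=F
  p1=F p2=F p3=F p4=F p5=T
  p1=F p2=T p3=F p4=F p5=T
  p1=F p2=T p3=T p4=F p5=T
  p1=T p2=F p3=F p4=F p5=F
That's 5 in total.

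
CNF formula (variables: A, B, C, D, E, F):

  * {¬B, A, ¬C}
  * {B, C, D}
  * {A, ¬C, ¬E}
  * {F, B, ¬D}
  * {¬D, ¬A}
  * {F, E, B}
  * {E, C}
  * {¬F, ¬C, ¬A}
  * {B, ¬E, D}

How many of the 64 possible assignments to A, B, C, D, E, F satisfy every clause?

Split on B, then C.
  B=T, C=T: remaining (A,D,E,F) ∈ {(T,F,F,F); (T,F,T,F)} — 2.
  B=T, C=F: F free; 3 ways for (A,D,E) × 2^1 = 6.
  B=F, C=T: remaining (A,D,E,F) ∈ {(F,F,F,T); (F,T,F,T)} — 2.
  B=F, C=F: remaining (A,D,E,F) ∈ {(F,T,T,T)} — 1.
Total: 2 + 6 + 2 + 1 = 11.

11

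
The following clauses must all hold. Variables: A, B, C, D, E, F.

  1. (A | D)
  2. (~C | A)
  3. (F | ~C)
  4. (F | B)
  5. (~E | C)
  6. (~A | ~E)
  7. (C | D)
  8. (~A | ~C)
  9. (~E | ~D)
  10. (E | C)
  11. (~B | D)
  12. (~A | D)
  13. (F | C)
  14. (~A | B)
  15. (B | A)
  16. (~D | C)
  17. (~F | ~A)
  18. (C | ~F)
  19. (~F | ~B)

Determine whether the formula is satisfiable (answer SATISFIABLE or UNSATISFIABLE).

C = True:
  propagation gives A=True; an empty clause results — contradiction.
C = False:
  propagation gives E=False; an empty clause results — contradiction.
Every branch closes, so no satisfying assignment exists.

UNSATISFIABLE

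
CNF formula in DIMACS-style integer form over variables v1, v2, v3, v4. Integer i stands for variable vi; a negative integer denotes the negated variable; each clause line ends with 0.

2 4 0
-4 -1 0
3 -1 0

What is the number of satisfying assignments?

7

Split on v1, then v4.
  v1=1, v4=1: a clause becomes empty — 0.
  v1=1, v4=0: remaining (v2,v3) ∈ {(1,1)} — 1.
  v1=0, v4=1: remaining (v2,v3) ∈ {(0,0); (0,1); (1,0); (1,1)} — 4.
  v1=0, v4=0: remaining (v2,v3) ∈ {(1,0); (1,1)} — 2.
Total: 0 + 1 + 4 + 2 = 7.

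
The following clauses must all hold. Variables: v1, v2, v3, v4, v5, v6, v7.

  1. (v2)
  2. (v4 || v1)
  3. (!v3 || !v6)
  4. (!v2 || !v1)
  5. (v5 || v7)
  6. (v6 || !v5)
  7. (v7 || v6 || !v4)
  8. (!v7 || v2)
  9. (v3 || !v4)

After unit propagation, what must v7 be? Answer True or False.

(v2) stands alone — v2 = True.
From (!v1 || !v2) and v2 = True: v1 = False.
From (v4 || v1) and v1 = False: v4 = True.
From (!v4 || v3) and v4 = True: v3 = True.
From (!v6 || !v3) and v3 = True: v6 = False.
(!v5 || v6): since v6 = False, the clause reduces to (!v5). v5 = False.
(v5 || v7): since v5 = False, the clause reduces to (v7). v7 = True.

True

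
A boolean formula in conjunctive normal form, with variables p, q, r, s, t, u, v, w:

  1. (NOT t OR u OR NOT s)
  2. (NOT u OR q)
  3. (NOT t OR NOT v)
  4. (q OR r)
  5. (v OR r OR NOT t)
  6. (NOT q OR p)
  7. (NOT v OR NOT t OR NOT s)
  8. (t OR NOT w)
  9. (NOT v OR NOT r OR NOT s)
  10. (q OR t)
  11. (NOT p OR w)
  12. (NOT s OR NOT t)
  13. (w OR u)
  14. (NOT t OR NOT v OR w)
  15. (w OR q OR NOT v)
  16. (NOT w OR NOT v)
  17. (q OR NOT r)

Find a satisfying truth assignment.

p = 1  q = 1  r = 1  s = 0  t = 1  u = 0  v = 0  w = 1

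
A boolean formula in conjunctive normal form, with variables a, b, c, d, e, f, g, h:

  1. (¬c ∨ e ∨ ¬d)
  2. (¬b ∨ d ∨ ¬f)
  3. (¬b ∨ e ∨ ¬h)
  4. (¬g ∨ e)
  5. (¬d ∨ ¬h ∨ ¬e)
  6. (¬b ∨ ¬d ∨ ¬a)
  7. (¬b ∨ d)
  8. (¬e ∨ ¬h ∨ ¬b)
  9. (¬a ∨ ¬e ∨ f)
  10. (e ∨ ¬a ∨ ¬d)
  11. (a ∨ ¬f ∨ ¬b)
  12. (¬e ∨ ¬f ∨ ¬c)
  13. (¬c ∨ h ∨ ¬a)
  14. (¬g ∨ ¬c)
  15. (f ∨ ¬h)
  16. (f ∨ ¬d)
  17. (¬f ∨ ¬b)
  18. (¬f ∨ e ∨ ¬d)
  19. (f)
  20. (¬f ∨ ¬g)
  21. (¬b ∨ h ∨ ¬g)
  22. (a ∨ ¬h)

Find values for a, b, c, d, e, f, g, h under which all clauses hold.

a=False, b=False, c=False, d=False, e=False, f=True, g=False, h=False

The clause (f) is unit: f must be True.
Unit propagation: (¬b) forces b = False.
(¬g) is a unit clause, so g = False.
Pure literal: c appears only negated; assign c = False.
d occurs only negated in the remaining clauses — set d = False.
Branch on a: take a = False.
  then h is forced to False.
e is now unconstrained; take e = False.
Every clause has at least one true literal under this assignment.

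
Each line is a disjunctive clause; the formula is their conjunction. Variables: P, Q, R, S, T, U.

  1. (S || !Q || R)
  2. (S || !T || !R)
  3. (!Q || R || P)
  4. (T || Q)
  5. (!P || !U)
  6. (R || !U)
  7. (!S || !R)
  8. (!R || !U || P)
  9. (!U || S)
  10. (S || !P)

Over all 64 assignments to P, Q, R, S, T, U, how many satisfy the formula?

The models are:
  P=0 Q=0 R=0 S=0 T=1 U=0
  P=0 Q=0 R=0 S=1 T=1 U=0
  P=0 Q=1 R=1 S=0 T=0 U=0
  P=1 Q=0 R=0 S=1 T=1 U=0
  P=1 Q=1 R=0 S=1 T=0 U=0
  P=1 Q=1 R=0 S=1 T=1 U=0
Count: 6.

6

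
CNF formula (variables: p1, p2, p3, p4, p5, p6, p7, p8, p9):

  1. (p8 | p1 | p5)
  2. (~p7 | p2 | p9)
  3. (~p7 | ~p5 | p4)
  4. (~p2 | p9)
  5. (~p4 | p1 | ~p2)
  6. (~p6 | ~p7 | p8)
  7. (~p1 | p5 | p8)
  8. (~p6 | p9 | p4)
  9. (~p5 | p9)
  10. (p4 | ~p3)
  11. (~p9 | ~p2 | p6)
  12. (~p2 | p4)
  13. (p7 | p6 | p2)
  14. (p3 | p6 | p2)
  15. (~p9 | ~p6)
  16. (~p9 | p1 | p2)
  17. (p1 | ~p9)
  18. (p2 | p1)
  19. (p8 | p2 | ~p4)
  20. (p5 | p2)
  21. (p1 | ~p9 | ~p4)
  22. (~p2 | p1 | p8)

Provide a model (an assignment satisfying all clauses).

Pure literal: p8 appears only positively; assign p8 = True.
Set p1 = True and propagate.
Set p2 = False and propagate.
  then p5 is forced to True.
  then p9 is forced to True.
  then p6 is forced to False.
  then p7 is forced to True.
  then p4 is forced to True.
  then p3 is forced to True.
Every clause has at least one true literal under this assignment.

p1 = T, p2 = F, p3 = T, p4 = T, p5 = T, p6 = F, p7 = T, p8 = T, p9 = T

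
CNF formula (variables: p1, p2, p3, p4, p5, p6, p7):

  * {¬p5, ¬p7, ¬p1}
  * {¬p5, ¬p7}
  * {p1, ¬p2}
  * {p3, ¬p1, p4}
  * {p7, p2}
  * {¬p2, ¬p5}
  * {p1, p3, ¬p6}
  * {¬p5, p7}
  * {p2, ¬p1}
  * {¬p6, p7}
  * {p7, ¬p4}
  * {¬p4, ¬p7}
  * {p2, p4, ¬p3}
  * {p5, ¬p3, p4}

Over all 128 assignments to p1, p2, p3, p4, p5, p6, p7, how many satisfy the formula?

1

Satisfying assignments:
  p1=0 p2=0 p3=0 p4=0 p5=0 p6=0 p7=1
That's 1 in total.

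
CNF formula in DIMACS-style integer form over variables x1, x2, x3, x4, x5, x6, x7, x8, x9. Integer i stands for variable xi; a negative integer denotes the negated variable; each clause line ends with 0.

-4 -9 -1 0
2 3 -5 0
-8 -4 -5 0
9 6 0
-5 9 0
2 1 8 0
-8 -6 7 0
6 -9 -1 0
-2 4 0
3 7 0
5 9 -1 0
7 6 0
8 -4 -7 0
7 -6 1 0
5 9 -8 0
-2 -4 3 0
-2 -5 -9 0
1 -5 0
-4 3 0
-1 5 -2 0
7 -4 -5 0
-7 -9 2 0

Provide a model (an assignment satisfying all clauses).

x1=T, x2=F, x3=T, x4=F, x5=T, x6=T, x7=F, x8=F, x9=T

x3 occurs only positively in the remaining clauses — set x3 = True.
Branch on x1: take x1 = True.
For the remaining variables, x2 = False, x4 = False, x5 = True, x6 = True, x7 = False, x8 = False, x9 = True works.
Check each clause:
  1. (!x9 || !x4 || !x1) — !x4 is true.
  2. (x3 || !x5 || x2) — x3 is true.
  3. (!x8 || !x5 || !x4) — !x8 is true.
  4. (x6 || x9) — x9 is true.
  5. (!x5 || x9) — x9 is true.
  6. (x2 || x1 || x8) — x1 is true.
  7. (x7 || !x6 || !x8) — !x8 is true.
  8. (!x9 || x6 || !x1) — x6 is true.
  9. (x4 || !x2) — !x2 is true.
  10. (x7 || x3) — x3 is true.
  11. (!x1 || x5 || x9) — x9 is true.
  12. (x6 || x7) — x6 is true.
  13. (!x4 || x8 || !x7) — !x7 is true.
  14. (x1 || !x6 || x7) — x1 is true.
  15. (x9 || x5 || !x8) — !x8 is true.
  16. (!x4 || x3 || !x2) — x3 is true.
  17. (!x2 || !x5 || !x9) — !x2 is true.
  18. (!x5 || x1) — x1 is true.
  19. (!x4 || x3) — x3 is true.
  20. (!x1 || x5 || !x2) — x5 is true.
  21. (!x5 || x7 || !x4) — !x4 is true.
  22. (x2 || !x9 || !x7) — !x7 is true.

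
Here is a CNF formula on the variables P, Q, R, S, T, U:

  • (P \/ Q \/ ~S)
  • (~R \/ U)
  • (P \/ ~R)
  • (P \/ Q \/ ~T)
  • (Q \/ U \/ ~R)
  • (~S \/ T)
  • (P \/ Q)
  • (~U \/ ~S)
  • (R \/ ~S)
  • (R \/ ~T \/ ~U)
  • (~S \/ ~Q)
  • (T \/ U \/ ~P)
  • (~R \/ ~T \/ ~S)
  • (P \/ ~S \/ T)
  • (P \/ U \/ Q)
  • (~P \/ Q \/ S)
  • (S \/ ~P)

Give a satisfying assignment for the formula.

P = 0, Q = 1, R = 0, S = 0, T = 0, U = 1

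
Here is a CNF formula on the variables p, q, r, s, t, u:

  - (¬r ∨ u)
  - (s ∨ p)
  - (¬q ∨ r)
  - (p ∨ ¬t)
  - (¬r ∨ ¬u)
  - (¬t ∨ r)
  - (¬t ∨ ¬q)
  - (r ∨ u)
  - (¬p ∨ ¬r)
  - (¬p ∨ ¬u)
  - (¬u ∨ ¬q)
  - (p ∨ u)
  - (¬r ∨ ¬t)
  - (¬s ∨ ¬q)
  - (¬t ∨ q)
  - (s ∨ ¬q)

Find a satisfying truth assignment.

p = False, q = False, r = False, s = True, t = False, u = True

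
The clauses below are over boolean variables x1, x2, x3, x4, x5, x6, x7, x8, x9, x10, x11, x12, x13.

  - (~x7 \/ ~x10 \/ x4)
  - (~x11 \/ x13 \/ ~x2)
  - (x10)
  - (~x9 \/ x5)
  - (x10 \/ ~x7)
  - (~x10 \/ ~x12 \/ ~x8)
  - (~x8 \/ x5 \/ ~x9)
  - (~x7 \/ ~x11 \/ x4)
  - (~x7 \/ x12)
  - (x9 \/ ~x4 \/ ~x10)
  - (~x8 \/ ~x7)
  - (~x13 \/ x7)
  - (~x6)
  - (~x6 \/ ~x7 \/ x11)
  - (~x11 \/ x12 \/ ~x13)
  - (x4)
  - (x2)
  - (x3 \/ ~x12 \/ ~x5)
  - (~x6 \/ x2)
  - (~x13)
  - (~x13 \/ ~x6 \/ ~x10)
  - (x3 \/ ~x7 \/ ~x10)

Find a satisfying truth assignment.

x1 = F, x2 = T, x3 = F, x4 = T, x5 = T, x6 = F, x7 = F, x8 = F, x9 = T, x10 = T, x11 = F, x12 = F, x13 = F

The clause (x10) is unit: x10 must be True.
(~x6) is a unit clause, so x6 = False.
(x4) is a unit clause, so x4 = True.
The clause (x9) is unit: x9 must be True.
(x5) is a unit clause, so x5 = True.
(x2) is a unit clause, so x2 = True.
(~x13) is a unit clause, so x13 = False.
Unit propagation: (~x11) forces x11 = False.
x7 occurs only negated in the remaining clauses — set x7 = False.
Pure literal: x8 appears only negated; assign x8 = False.
Set x3 = False and propagate.
  then x12 is forced to False.
x1 is now unconstrained; take x1 = False.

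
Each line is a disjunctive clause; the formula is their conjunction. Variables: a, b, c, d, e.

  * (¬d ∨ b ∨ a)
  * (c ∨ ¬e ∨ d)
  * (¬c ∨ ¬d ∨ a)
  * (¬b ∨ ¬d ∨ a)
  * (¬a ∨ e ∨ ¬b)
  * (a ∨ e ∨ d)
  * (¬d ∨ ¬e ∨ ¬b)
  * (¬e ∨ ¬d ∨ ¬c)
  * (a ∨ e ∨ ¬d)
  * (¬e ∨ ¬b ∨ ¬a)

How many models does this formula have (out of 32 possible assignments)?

8

Split on d, then a.
  d=T, a=T: remaining (b,c,e) ∈ {(F,F,F); (F,F,T); (F,T,F)} — 3.
  d=T, a=F: a clause becomes empty — 0.
  d=F, a=T: remaining (b,c,e) ∈ {(F,F,F); (F,T,F); (F,T,T)} — 3.
  d=F, a=F: remaining (b,c,e) ∈ {(F,T,T); (T,T,T)} — 2.
Total: 3 + 0 + 3 + 2 = 8.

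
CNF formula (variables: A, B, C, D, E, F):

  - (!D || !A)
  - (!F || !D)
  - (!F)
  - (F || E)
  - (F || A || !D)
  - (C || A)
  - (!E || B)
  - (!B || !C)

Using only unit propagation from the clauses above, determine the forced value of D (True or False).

(!F) is a unit clause: F = False.
(E || F): since F = False, the clause reduces to (E). E = True.
From (!E || B) and E = True: B = True.
In (!B || !C), !B is now false; !C must hold, so C = False.
(C || A) with C = False leaves only A, so A = True.
(!D || !A): since A = True, the clause reduces to (!D). D = False.

False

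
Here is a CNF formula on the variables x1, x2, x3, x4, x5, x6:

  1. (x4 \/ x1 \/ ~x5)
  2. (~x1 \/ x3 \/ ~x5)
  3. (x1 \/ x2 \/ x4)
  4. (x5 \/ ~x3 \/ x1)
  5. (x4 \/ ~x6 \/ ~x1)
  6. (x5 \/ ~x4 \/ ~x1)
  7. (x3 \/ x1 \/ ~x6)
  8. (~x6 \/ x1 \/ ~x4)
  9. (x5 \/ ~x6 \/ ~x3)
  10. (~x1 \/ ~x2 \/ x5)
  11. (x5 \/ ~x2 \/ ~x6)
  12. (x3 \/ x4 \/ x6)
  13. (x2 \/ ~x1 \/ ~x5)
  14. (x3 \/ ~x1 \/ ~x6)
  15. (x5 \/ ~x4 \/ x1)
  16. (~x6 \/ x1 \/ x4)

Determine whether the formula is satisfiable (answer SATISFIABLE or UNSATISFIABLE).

Set x1 = True and propagate.
For the remaining variables, x2 = False, x3 = True, x4 = False, x5 = False, x6 = False works.
So x1=True, x2=False, x3=True, x4=False, x5=False, x6=False is a satisfying assignment.

SATISFIABLE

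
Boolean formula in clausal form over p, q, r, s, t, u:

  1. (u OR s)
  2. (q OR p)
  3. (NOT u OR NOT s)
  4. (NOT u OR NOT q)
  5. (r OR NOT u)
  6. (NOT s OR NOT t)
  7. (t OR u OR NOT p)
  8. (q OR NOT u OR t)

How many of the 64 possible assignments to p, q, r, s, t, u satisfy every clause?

3

Satisfying assignments:
  p=0 q=1 r=0 s=1 t=0 u=0
  p=0 q=1 r=1 s=1 t=0 u=0
  p=1 q=0 r=1 s=0 t=1 u=1
Count: 3.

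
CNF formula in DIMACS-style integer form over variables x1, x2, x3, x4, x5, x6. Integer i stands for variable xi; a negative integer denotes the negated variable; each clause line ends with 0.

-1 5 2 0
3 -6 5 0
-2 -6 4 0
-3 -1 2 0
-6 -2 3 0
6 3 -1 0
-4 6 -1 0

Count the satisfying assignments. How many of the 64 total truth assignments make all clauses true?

30

Case analysis on x6 and x1:
  x6=T, x1=T: remaining (x2,x3,x4,x5) ∈ {(F,F,F,T); (F,F,T,T); (T,T,T,F); (T,T,T,T)} — 4.
  x6=T, x1=F: 8 of the 16 assignments to (x2,x3,x4,x5) work.
  x6=F, x1=T: remaining (x2,x3,x4,x5) ∈ {(T,T,F,F); (T,T,F,T)} — 2.
  x6=F, x1=F: x2, x3, x4, x5 free → 2^4 = 16.
Total: 4 + 8 + 2 + 16 = 30.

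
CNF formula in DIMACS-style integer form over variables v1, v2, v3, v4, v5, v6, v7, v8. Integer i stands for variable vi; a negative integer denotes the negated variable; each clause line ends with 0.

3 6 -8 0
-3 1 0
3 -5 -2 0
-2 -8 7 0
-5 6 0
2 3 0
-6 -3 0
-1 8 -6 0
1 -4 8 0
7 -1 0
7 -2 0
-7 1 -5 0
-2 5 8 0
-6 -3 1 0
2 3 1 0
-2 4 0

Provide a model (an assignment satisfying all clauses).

Try v1 = True.
  then v7 is forced to True.
Try v2 = True.
  then v4 is forced to True.
Branch on v3: take v3 = True.
  then v6 is forced to False.
  then v5 is forced to False.
  then v8 is forced to True.

v1 = T, v2 = T, v3 = T, v4 = T, v5 = F, v6 = F, v7 = T, v8 = T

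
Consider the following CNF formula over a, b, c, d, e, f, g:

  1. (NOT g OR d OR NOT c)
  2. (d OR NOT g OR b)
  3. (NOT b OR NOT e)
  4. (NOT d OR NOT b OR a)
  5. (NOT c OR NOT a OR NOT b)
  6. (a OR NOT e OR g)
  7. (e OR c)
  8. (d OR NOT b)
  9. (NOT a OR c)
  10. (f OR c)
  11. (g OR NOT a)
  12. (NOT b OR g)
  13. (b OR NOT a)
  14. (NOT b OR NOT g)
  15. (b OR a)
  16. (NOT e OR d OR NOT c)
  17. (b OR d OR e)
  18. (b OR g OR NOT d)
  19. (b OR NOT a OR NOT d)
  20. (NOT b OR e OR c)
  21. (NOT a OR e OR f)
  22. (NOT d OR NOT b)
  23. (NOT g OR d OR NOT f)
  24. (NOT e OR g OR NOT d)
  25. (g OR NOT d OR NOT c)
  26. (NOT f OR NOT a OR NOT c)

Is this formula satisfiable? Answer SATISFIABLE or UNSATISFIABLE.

b = True:
  propagation gives e=False, c=True, a=False, d=False; an empty clause results — contradiction.
b = False:
  propagation gives a=False; an empty clause results — contradiction.
Every branch closes, so no satisfying assignment exists.

UNSATISFIABLE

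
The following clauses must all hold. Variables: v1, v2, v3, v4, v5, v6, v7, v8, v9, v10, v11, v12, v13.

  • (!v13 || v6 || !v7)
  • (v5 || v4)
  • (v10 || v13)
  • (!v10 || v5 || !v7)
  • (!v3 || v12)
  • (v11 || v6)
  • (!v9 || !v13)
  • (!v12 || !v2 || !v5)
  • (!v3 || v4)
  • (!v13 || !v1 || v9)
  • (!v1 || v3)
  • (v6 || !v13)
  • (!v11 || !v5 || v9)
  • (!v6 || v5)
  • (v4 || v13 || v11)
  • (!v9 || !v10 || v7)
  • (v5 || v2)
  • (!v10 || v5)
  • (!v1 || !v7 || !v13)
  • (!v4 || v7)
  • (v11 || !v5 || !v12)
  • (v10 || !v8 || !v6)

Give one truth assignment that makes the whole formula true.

v1=T, v2=F, v3=T, v4=T, v5=T, v6=T, v7=T, v8=T, v9=T, v10=T, v11=T, v12=T, v13=F

Branch on v1: take v1 = True.
  then v3 is forced to True.
  then v12 is forced to True.
  then v4 is forced to True.
  then v7 is forced to True.
  then v13 is forced to False.
  then v10 is forced to True.
  then v5 is forced to True.
  then v2 is forced to False.
  then v11 is forced to True.
  then v9 is forced to True.
v6, v8 are now unconstrained; take v6 = True, v8 = True.
Every clause has at least one true literal under this assignment.
Check each clause:
  1. (v6 || !v7 || !v13) — !v13 is true.
  2. (v4 || v5) — v4 is true.
  3. (v10 || v13) — v10 is true.
  4. (v5 || !v10 || !v7) — v5 is true.
  5. (v12 || !v3) — v12 is true.
  6. (v6 || v11) — v11 is true.
  7. (!v9 || !v13) — !v13 is true.
  8. (!v2 || !v12 || !v5) — !v2 is true.
  9. (!v3 || v4) — v4 is true.
  10. (v9 || !v1 || !v13) — v9 is true.
  11. (v3 || !v1) — v3 is true.
  12. (!v13 || v6) — !v13 is true.
  13. (v9 || !v11 || !v5) — v9 is true.
  14. (!v6 || v5) — v5 is true.
  15. (v11 || v13 || v4) — v11 is true.
  16. (v7 || !v10 || !v9) — v7 is true.
  17. (v5 || v2) — v5 is true.
  18. (v5 || !v10) — v5 is true.
  19. (!v13 || !v7 || !v1) — !v13 is true.
  20. (!v4 || v7) — v7 is true.
  21. (!v12 || !v5 || v11) — v11 is true.
  22. (v10 || !v6 || !v8) — v10 is true.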